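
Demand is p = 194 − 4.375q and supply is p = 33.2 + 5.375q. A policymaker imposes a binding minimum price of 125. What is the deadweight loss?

Competitive equilibrium: 194 − 4.375q = 33.2 + 5.375q → q* = 16.4923, p* = 121.8462.
At the floor p = 125, quantity demanded = (194 − 125)/4.375 = 15.7714.
Sellers' marginal cost at q' = 15.7714: 33.2 + 5.375·15.7714 = 117.9713.
Δq = 16.4923 − 15.7714 = 0.7209; wedge = 125 − 117.9713 = 7.0287.
Deadweight loss = ½ × 0.7209 × 7.0287 = 2.53.

2.53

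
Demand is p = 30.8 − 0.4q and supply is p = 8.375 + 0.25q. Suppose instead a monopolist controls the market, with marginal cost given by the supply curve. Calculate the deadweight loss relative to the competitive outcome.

56.14

Competitive equilibrium: 30.8 − 0.4q = 8.375 + 0.25q → q* = 34.5, p* = 17.
Marginal revenue: MR = 30.8 − 0.8q. Set MR = MC: 30.8 − 0.8q = 8.375 + 0.25q → q_m = 21.3571.
Price p_m = 30.8 − 0.4·21.3571 = 22.2572; MC(q_m) = 8.375 + 0.25·21.3571 = 13.7143.
Competitive q* = 34.5, so Δq = 13.1429; wedge = 22.2572 − 13.7143 = 8.5429.
DWL = ½ × 13.1429 × 8.5429 = 56.14.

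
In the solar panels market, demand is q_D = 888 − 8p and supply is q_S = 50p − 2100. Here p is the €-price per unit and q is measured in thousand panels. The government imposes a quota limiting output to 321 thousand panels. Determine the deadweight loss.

In inverse form: demand p = 111 − 0.125q, supply p = 42 + 0.02q.
Competitive equilibrium: 111 − 0.125q = 42 + 0.02q → q* = 475.8621, p* = 51.5172.
At q = 321: demand price = 111 − 0.125·321 = 70.875; supply price = 42 + 0.02·321 = 48.42.
Δq = 475.8621 − 321 = 154.8621; wedge = 70.875 − 48.42 = 22.455.
Welfare loss = ½ × 154.8621 × 22.455 = €1738.71 thousand.

€1738.71 thousand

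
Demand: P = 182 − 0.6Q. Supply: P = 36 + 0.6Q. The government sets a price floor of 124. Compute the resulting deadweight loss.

375

Competitive equilibrium: 182 − 0.6Q = 36 + 0.6Q → Q* = 121.6667, P* = 109.
At the floor P = 124, quantity demanded = (182 − 124)/0.6 = 96.6667.
Sellers' marginal cost at Q' = 96.6667: 36 + 0.6·96.6667 = 94.
ΔQ = 121.6667 − 96.6667 = 25; wedge = 124 − 94 = 30.
The triangle = ½ × 25 × 30 = 375.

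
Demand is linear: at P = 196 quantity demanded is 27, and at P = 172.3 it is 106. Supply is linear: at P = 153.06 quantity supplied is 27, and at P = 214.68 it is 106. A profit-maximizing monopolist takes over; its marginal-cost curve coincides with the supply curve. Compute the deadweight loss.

Demand slope = (172.3 − 196)/(106 − 27) = −0.3, so P = 204.1 − 0.3Q.
Supply slope = (214.68 − 153.06)/(106 − 27) = 0.78, so P = 132 + 0.78Q.
Competitive equilibrium: 204.1 − 0.3Q = 132 + 0.78Q → Q* = 66.7593, P* = 184.0722.
Marginal revenue: MR = 204.1 − 0.6Q. Set MR = MC: 204.1 − 0.6Q = 132 + 0.78Q → Q_m = 52.2464.
Price P_m = 204.1 − 0.3·52.2464 = 188.4261; MC(Q_m) = 132 + 0.78·52.2464 = 172.7522.
Competitive Q* = 66.7593, so ΔQ = 14.5129; wedge = 188.4261 − 172.7522 = 15.6739.
DWL = ½ × 14.5129 × 15.6739 = 113.74.

113.74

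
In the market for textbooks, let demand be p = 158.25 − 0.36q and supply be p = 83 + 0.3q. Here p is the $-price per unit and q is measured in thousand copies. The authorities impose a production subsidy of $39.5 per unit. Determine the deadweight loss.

Competitive equilibrium: 158.25 − 0.36q = 83 + 0.3q → q* = 114.0152, p* = 117.2045.
The subsidy lowers effective supply by 39.5: p = 43.5 + 0.3q.
New quantity: 158.25 − 0.36q = 43.5 + 0.3q → q' = 173.8636.
Overproduction Δq = 173.8636 − 114.0152 = 59.8484; wedge = subsidy = 39.5.
Deadweight loss = ½ × 59.8484 × 39.5 = $1182.01 thousand.

$1182.01 thousand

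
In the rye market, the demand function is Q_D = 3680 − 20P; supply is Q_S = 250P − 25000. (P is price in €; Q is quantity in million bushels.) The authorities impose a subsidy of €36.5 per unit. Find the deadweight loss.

€12335.65 million

In inverse form: demand P = 184 − 0.05Q, supply P = 100 + 0.004Q.
Competitive equilibrium: 184 − 0.05Q = 100 + 0.004Q → Q* = 1555.5556, P* = 106.2222.
The subsidy lowers effective supply by 36.5: P = 63.5 + 0.004Q.
New quantity: 184 − 0.05Q = 63.5 + 0.004Q → Q' = 2231.4815.
Overproduction ΔQ = 2231.4815 − 1555.5556 = 675.9259; wedge = subsidy = 36.5.
The triangle = ½ × 675.9259 × 36.5 = €12335.65 million.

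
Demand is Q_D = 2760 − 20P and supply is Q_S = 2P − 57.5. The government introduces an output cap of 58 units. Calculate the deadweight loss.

5439.11

In inverse form: demand P = 138 − 0.05Q, supply P = 28.75 + 0.5Q.
Competitive equilibrium: 138 − 0.05Q = 28.75 + 0.5Q → Q* = 198.6364, P* = 128.0682.
At Q = 58: demand price = 138 − 0.05·58 = 135.1; supply price = 28.75 + 0.5·58 = 57.75.
ΔQ = 198.6364 − 58 = 140.6364; wedge = 135.1 − 57.75 = 77.35.
The triangle = ½ × 140.6364 × 77.35 = 5439.11.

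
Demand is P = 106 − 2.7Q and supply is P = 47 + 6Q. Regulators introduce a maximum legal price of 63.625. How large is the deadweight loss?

Competitive equilibrium: 106 − 2.7Q = 47 + 6Q → Q* = 6.7816, P* = 87.6897.
At the ceiling P = 63.625, quantity supplied = (63.625 − 47)/6 = 2.7708.
Willingness to pay at Q' = 2.7708: 106 − 2.7·2.7708 = 98.5188.
ΔQ = 6.7816 − 2.7708 = 4.0108; wedge = 98.5188 − 63.625 = 34.8938.
Deadweight loss = ½ × 4.0108 × 34.8938 = 69.98.

69.98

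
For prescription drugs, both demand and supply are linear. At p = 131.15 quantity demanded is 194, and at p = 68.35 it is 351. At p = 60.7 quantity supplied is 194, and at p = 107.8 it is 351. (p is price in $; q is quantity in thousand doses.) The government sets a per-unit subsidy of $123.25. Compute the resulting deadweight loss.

$10850.40 thousand

Demand slope = (68.35 − 131.15)/(351 − 194) = −0.4, so p = 208.75 − 0.4q.
Supply slope = (107.8 − 60.7)/(351 − 194) = 0.3, so p = 2.5 + 0.3q.
Competitive equilibrium: 208.75 − 0.4q = 2.5 + 0.3q → q* = 294.6429, p* = 90.8929.
The subsidy lowers effective supply by 123.25: p = 0.3q − 120.75.
New quantity: 208.75 − 0.4q = 0.3q − 120.75 → q' = 470.7143.
Overproduction Δq = 470.7143 − 294.6429 = 176.0714; wedge = subsidy = 123.25.
DWL = ½ × 176.0714 × 123.25 = $10850.40 thousand.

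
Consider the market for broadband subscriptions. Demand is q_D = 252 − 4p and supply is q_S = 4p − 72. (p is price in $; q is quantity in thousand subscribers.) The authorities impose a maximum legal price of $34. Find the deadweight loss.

$169 thousand

In inverse form: demand p = 63 − 0.25q, supply p = 18 + 0.25q.
Competitive equilibrium: 63 − 0.25q = 18 + 0.25q → q* = 90, p* = 40.5.
At the ceiling p = 34, quantity supplied = (34 − 18)/0.25 = 64.
Willingness to pay at q' = 64: 63 − 0.25·64 = 47.
Δq = 90 − 64 = 26; wedge = 47 − 34 = 13.
DWL = ½ × 26 × 13 = $169 thousand.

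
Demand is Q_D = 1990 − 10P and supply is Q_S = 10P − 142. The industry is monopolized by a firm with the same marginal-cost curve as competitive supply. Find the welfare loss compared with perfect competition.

In inverse form: demand P = 199 − 0.1Q, supply P = 14.2 + 0.1Q.
Competitive equilibrium: 199 − 0.1Q = 14.2 + 0.1Q → Q* = 924, P* = 106.6.
Marginal revenue: MR = 199 − 0.2Q. Set MR = MC: 199 − 0.2Q = 14.2 + 0.1Q → Q_m = 616.
Price P_m = 199 − 0.1·616 = 137.4; MC(Q_m) = 14.2 + 0.1·616 = 75.8.
Competitive Q* = 924, so ΔQ = 308; wedge = 137.4 − 75.8 = 61.6.
Welfare loss = ½ × 308 × 61.6 = 9486.40.

9486.40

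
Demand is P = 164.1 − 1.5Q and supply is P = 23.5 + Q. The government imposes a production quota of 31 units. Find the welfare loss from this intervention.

Competitive equilibrium: 164.1 − 1.5Q = 23.5 + Q → Q* = 56.24, P* = 79.74.
At Q = 31: demand price = 164.1 − 1.5·31 = 117.6; supply price = 23.5 + 1·31 = 54.5.
ΔQ = 56.24 − 31 = 25.24; wedge = 117.6 − 54.5 = 63.1.
The triangle = ½ × 25.24 × 63.1 = 796.322.

796.322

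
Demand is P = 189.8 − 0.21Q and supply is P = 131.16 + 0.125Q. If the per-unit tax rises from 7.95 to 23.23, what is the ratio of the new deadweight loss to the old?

8.538

Competitive equilibrium: 189.8 − 0.21Q = 131.16 + 0.125Q → Q* = 175.0448, P* = 153.0406.
For a per-unit tax t: ΔQ = t/0.335, so DWL = ½·t·(t/0.335) = t²/0.67.
At t = 7.95: DWL = 94.332. At t = 23.23: DWL = 805.422.
Ratio = (23.23/7.95)² = 8.538.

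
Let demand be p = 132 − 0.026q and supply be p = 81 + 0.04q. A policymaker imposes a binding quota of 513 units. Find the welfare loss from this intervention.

Competitive equilibrium: 132 − 0.026q = 81 + 0.04q → q* = 772.7273, p* = 111.9091.
At q = 513: demand price = 132 − 0.026·513 = 118.662; supply price = 81 + 0.04·513 = 101.52.
Δq = 772.7273 − 513 = 259.7273; wedge = 118.662 − 101.52 = 17.142.
Deadweight loss = ½ × 259.7273 × 17.142 = 2226.12.

2226.12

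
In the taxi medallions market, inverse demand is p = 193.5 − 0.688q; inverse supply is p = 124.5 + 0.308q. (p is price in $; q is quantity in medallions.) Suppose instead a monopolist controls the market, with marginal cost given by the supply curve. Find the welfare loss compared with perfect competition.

$398.93

Competitive equilibrium: 193.5 − 0.688q = 124.5 + 0.308q → q* = 69.2771, p* = 145.8373.
Marginal revenue: MR = 193.5 − 1.376q. Set MR = MC: 193.5 − 1.376q = 124.5 + 0.308q → q_m = 40.9739.
Price p_m = 193.5 − 0.688·40.9739 = 165.31; MC(q_m) = 124.5 + 0.308·40.9739 = 137.12.
Competitive q* = 69.2771, so Δq = 28.3032; wedge = 165.31 − 137.12 = 28.19.
DWL = ½ × 28.3032 × 28.19 = $398.93.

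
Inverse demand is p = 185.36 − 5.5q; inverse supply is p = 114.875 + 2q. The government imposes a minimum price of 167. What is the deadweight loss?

137.71

Competitive equilibrium: 185.36 − 5.5q = 114.875 + 2q → q* = 9.398, p* = 133.671.
At the floor p = 167, quantity demanded = (185.36 − 167)/5.5 = 3.33818.
Sellers' marginal cost at q' = 3.33818: 114.875 + 2·3.33818 = 121.55136.
Δq = 9.398 − 3.33818 = 6.05982; wedge = 167 − 121.55136 = 45.44864.
Deadweight loss = ½ × 6.05982 × 45.44864 = 137.71.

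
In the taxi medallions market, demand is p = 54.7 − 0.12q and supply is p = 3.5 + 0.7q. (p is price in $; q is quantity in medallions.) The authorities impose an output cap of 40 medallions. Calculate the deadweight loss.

Competitive equilibrium: 54.7 − 0.12q = 3.5 + 0.7q → q* = 62.439, p* = 47.2073.
At q = 40: demand price = 54.7 − 0.12·40 = 49.9; supply price = 3.5 + 0.7·40 = 31.5.
Δq = 62.439 − 40 = 22.439; wedge = 49.9 − 31.5 = 18.4.
DWL = ½ × 22.439 × 18.4 = $206.44.

$206.44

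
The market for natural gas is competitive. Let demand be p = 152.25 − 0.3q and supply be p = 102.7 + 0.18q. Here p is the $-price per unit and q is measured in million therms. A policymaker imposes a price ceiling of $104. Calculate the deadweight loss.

Competitive equilibrium: 152.25 − 0.3q = 102.7 + 0.18q → q* = 103.2292, p* = 121.2813.
At the ceiling p = 104, quantity supplied = (104 − 102.7)/0.18 = 7.2222.
Willingness to pay at q' = 7.2222: 152.25 − 0.3·7.2222 = 150.0833.
Δq = 103.2292 − 7.2222 = 96.007; wedge = 150.0833 − 104 = 46.0833.
DWL = ½ × 96.007 × 46.0833 = $2212.16 million.

$2212.16 million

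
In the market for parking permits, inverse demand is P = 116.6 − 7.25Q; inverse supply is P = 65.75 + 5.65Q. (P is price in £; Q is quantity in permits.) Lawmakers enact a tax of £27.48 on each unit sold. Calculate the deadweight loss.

Competitive equilibrium: 116.6 − 7.25Q = 65.75 + 5.65Q → Q* = 3.9419, P* = 88.0215.
With the tax, the buyer price exceeds the seller price by 27.48: (116.6 − 7.25Q) − (65.75 + 5.65Q) = 27.48 → Q' = 1.8116.
ΔQ = 3.9419 − 1.8116 = 2.1303; the wedge equals the tax, 27.48.
Welfare loss = ½ × 2.1303 × 27.48 = £29.27.

£29.27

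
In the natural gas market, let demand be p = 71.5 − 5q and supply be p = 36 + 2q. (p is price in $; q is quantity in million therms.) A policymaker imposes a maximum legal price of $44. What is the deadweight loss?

Competitive equilibrium: 71.5 − 5q = 36 + 2q → q* = 5.0714, p* = 46.1429.
At the ceiling p = 44, quantity supplied = (44 − 36)/2 = 4.
Willingness to pay at q' = 4: 71.5 − 5·4 = 51.5.
Δq = 5.0714 − 4 = 1.0714; wedge = 51.5 − 44 = 7.5.
DWL = ½ × 1.0714 × 7.5 = $4.02 million.

$4.02 million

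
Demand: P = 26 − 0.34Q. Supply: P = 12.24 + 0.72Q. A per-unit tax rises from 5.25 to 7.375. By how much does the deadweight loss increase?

12.65

Competitive equilibrium: 26 − 0.34Q = 12.24 + 0.72Q → Q* = 12.9811, P* = 21.5864.
For a per-unit tax t: ΔQ = t/1.06, so DWL = ½·t·(t/1.06) = t²/2.12.
At t = 5.25: DWL = 13.0012. At t = 7.375: DWL = 25.656.
Increase = 25.656 − 13.0012 = 12.65.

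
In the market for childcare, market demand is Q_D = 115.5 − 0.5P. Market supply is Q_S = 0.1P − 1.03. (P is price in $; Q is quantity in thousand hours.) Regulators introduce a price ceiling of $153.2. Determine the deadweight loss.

$100.94 thousand

In inverse form: demand P = 231 − 2Q, supply P = 10.3 + 10Q.
Competitive equilibrium: 231 − 2Q = 10.3 + 10Q → Q* = 18.3917, P* = 194.2167.
At the ceiling P = 153.2, quantity supplied = (153.2 − 10.3)/10 = 14.29.
Willingness to pay at Q' = 14.29: 231 − 2·14.29 = 202.42.
ΔQ = 18.3917 − 14.29 = 4.1017; wedge = 202.42 − 153.2 = 49.22.
The triangle = ½ × 4.1017 × 49.22 = $100.94 thousand.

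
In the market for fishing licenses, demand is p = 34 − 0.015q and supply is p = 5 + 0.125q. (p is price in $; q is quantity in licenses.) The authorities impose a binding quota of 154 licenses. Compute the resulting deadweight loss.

Competitive equilibrium: 34 − 0.015q = 5 + 0.125q → q* = 207.1429, p* = 30.8929.
At q = 154: demand price = 34 − 0.015·154 = 31.69; supply price = 5 + 0.125·154 = 24.25.
Δq = 207.1429 − 154 = 53.1429; wedge = 31.69 − 24.25 = 7.44.
Deadweight loss = ½ × 53.1429 × 7.44 = $197.69.

$197.69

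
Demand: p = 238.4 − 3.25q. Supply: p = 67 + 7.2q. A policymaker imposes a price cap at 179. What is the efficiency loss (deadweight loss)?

3.74

Competitive equilibrium: 238.4 − 3.25q = 67 + 7.2q → q* = 16.4019, p* = 185.0938.
At the ceiling p = 179, quantity supplied = (179 − 67)/7.2 = 15.5556.
Willingness to pay at q' = 15.5556: 238.4 − 3.25·15.5556 = 187.8443.
Δq = 16.4019 − 15.5556 = 0.8463; wedge = 187.8443 − 179 = 8.8443.
Welfare loss = ½ × 0.8463 × 8.8443 = 3.74.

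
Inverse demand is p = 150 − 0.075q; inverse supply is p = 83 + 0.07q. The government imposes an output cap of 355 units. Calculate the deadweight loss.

Competitive equilibrium: 150 − 0.075q = 83 + 0.07q → q* = 462.069, p* = 115.3448.
At q = 355: demand price = 150 − 0.075·355 = 123.375; supply price = 83 + 0.07·355 = 107.85.
Δq = 462.069 − 355 = 107.069; wedge = 123.375 − 107.85 = 15.525.
Welfare loss = ½ × 107.069 × 15.525 = 831.12.

831.12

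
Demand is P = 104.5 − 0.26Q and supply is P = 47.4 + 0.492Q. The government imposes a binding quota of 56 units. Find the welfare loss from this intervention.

149.36

Competitive equilibrium: 104.5 − 0.26Q = 47.4 + 0.492Q → Q* = 75.9309, P* = 84.758.
At Q = 56: demand price = 104.5 − 0.26·56 = 89.94; supply price = 47.4 + 0.492·56 = 74.952.
ΔQ = 75.9309 − 56 = 19.9309; wedge = 89.94 − 74.952 = 14.988.
Welfare loss = ½ × 19.9309 × 14.988 = 149.36.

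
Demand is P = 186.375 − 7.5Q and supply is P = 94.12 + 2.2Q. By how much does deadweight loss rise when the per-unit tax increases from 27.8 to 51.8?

98.47

Competitive equilibrium: 186.375 − 7.5Q = 94.12 + 2.2Q → Q* = 9.5108, P* = 115.0438.
For a per-unit tax t: ΔQ = t/9.7, so DWL = ½·t·(t/9.7) = t²/19.4.
At t = 27.8: DWL = 39.837. At t = 51.8: DWL = 138.311.
Increase = 138.311 − 39.837 = 98.47.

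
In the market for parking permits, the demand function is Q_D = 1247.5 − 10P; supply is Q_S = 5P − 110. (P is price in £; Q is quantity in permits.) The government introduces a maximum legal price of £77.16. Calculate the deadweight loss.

£667.33

In inverse form: demand P = 124.75 − 0.1Q, supply P = 22 + 0.2Q.
Competitive equilibrium: 124.75 − 0.1Q = 22 + 0.2Q → Q* = 342.5, P* = 90.5.
At the ceiling P = 77.16, quantity supplied = (77.16 − 22)/0.2 = 275.8.
Willingness to pay at Q' = 275.8: 124.75 − 0.1·275.8 = 97.17.
ΔQ = 342.5 − 275.8 = 66.7; wedge = 97.17 − 77.16 = 20.01.
The triangle = ½ × 66.7 × 20.01 = £667.33.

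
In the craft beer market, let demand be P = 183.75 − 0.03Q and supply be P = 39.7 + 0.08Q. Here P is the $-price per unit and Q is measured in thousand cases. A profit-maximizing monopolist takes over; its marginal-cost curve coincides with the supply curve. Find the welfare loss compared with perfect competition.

$4331.02 thousand

Competitive equilibrium: 183.75 − 0.03Q = 39.7 + 0.08Q → Q* = 1309.54545, P* = 144.46364.
Marginal revenue: MR = 183.75 − 0.06Q. Set MR = MC: 183.75 − 0.06Q = 39.7 + 0.08Q → Q_m = 1028.92857.
Price P_m = 183.75 − 0.03·1028.92857 = 152.88214; MC(Q_m) = 39.7 + 0.08·1028.92857 = 122.01429.
Competitive Q* = 1309.54545, so ΔQ = 280.61688; wedge = 152.88214 − 122.01429 = 30.86785.
DWL = ½ × 280.61688 × 30.86785 = $4331.02 thousand.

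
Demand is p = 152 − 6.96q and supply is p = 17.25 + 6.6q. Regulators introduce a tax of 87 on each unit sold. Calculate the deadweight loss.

279.09

Competitive equilibrium: 152 − 6.96q = 17.25 + 6.6q → q* = 9.9373, p* = 82.8363.
With the tax, the buyer price exceeds the seller price by 87: (152 − 6.96q) − (17.25 + 6.6q) = 87 → q' = 3.5214.
Δq = 9.9373 − 3.5214 = 6.4159; the wedge equals the tax, 87.
Deadweight loss = ½ × 6.4159 × 87 = 279.09.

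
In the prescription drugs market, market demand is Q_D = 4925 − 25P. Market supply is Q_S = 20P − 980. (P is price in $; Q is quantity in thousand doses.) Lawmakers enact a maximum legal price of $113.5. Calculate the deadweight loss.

$5653.39 thousand

In inverse form: demand P = 197 − 0.04Q, supply P = 49 + 0.05Q.
Competitive equilibrium: 197 − 0.04Q = 49 + 0.05Q → Q* = 1644.4444, P* = 131.2222.
At the ceiling P = 113.5, quantity supplied = (113.5 − 49)/0.05 = 1290.
Willingness to pay at Q' = 1290: 197 − 0.04·1290 = 145.4.
ΔQ = 1644.4444 − 1290 = 354.4444; wedge = 145.4 − 113.5 = 31.9.
The triangle = ½ × 354.4444 × 31.9 = $5653.39 thousand.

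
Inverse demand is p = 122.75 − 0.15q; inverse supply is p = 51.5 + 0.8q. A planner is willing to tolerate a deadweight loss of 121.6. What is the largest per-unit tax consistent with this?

15.2

Competitive equilibrium: 122.75 − 0.15q = 51.5 + 0.8q → q* = 75, p* = 111.5.
A tax t gives Δq = t/0.95 and wedge t, so DWL = t²/1.9.
t²/1.9 = 121.6 → t² = 231.04 → t = 15.2.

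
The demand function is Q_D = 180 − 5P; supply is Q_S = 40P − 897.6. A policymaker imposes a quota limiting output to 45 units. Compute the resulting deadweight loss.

In inverse form: demand P = 36 − 0.2Q, supply P = 22.44 + 0.025Q.
Competitive equilibrium: 36 − 0.2Q = 22.44 + 0.025Q → Q* = 60.2667, P* = 23.9467.
At Q = 45: demand price = 36 − 0.2·45 = 27; supply price = 22.44 + 0.025·45 = 23.565.
ΔQ = 60.2667 − 45 = 15.2667; wedge = 27 − 23.565 = 3.435.
DWL = ½ × 15.2667 × 3.435 = 26.22.

26.22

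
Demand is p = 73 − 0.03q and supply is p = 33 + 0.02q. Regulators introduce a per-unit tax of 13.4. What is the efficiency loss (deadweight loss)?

Competitive equilibrium: 73 − 0.03q = 33 + 0.02q → q* = 800, p* = 49.
With the tax, the buyer price exceeds the seller price by 13.4: (73 − 0.03q) − (33 + 0.02q) = 13.4 → q' = 532.
Δq = 800 − 532 = 268; the wedge equals the tax, 13.4.
Deadweight loss = ½ × 268 × 13.4 = 1795.60.

1795.60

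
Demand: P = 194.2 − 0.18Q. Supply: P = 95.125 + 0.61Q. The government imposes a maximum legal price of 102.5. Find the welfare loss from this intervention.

Competitive equilibrium: 194.2 − 0.18Q = 95.125 + 0.61Q → Q* = 125.4114, P* = 171.6259.
At the ceiling P = 102.5, quantity supplied = (102.5 − 95.125)/0.61 = 12.0902.
Willingness to pay at Q' = 12.0902: 194.2 − 0.18·12.0902 = 192.0238.
ΔQ = 125.4114 − 12.0902 = 113.3212; wedge = 192.0238 − 102.5 = 89.5238.
Deadweight loss = ½ × 113.3212 × 89.5238 = 5072.47.

5072.47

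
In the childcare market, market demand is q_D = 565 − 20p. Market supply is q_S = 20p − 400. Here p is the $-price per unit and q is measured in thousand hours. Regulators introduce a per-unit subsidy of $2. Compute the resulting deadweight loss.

In inverse form: demand p = 28.25 − 0.05q, supply p = 20 + 0.05q.
Competitive equilibrium: 28.25 − 0.05q = 20 + 0.05q → q* = 82.5, p* = 24.125.
The subsidy lowers effective supply by 2: p = 18 + 0.05q.
New quantity: 28.25 − 0.05q = 18 + 0.05q → q' = 102.5.
Overproduction Δq = 102.5 − 82.5 = 20; wedge = subsidy = 2.
Deadweight loss = ½ × 20 × 2 = $20 thousand.

$20 thousand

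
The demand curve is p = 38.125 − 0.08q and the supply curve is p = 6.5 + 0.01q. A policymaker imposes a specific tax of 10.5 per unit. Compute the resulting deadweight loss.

Competitive equilibrium: 38.125 − 0.08q = 6.5 + 0.01q → q* = 351.3889, p* = 10.0139.
With the tax, the buyer price exceeds the seller price by 10.5: (38.125 − 0.08q) − (6.5 + 0.01q) = 10.5 → q' = 234.7222.
Δq = 351.3889 − 234.7222 = 116.6667; the wedge equals the tax, 10.5.
Welfare loss = ½ × 116.6667 × 10.5 = 612.50.

612.50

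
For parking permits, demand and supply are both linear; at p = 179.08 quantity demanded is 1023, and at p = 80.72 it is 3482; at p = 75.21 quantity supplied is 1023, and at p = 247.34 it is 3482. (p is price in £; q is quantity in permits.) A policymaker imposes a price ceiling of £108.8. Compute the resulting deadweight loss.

£11862.50

Demand slope = (80.72 − 179.08)/(3482 − 1023) = −0.04, so p = 220 − 0.04q.
Supply slope = (247.34 − 75.21)/(3482 − 1023) = 0.07, so p = 3.6 + 0.07q.
Competitive equilibrium: 220 − 0.04q = 3.6 + 0.07q → q* = 1967.2727, p* = 141.3091.
At the ceiling p = 108.8, quantity supplied = (108.8 − 3.6)/0.07 = 1502.8571.
Willingness to pay at q' = 1502.8571: 220 − 0.04·1502.8571 = 159.8857.
Δq = 1967.2727 − 1502.8571 = 464.4156; wedge = 159.8857 − 108.8 = 51.0857.
DWL = ½ × 464.4156 × 51.0857 = £11862.50.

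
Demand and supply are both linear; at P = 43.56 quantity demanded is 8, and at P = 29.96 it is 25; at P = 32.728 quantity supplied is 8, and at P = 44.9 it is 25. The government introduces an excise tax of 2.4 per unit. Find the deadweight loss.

Demand slope = (29.96 − 43.56)/(25 − 8) = −0.8, so P = 49.96 − 0.8Q.
Supply slope = (44.9 − 32.728)/(25 − 8) = 0.716, so P = 27 + 0.716Q.
Competitive equilibrium: 49.96 − 0.8Q = 27 + 0.716Q → Q* = 15.1451, P* = 37.8439.
With the tax, the buyer price exceeds the seller price by 2.4: (49.96 − 0.8Q) − (27 + 0.716Q) = 2.4 → Q' = 13.562.
ΔQ = 15.1451 − 13.562 = 1.5831; the wedge equals the tax, 2.4.
The triangle = ½ × 1.5831 × 2.4 = 1.90.

1.90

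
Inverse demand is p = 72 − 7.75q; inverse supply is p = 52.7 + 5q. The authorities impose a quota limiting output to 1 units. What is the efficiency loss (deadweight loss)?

1.68

Competitive equilibrium: 72 − 7.75q = 52.7 + 5q → q* = 1.5137, p* = 60.2686.
At q = 1: demand price = 72 − 7.75·1 = 64.25; supply price = 52.7 + 5·1 = 57.7.
Δq = 1.5137 − 1 = 0.5137; wedge = 64.25 − 57.7 = 6.55.
Welfare loss = ½ × 0.5137 × 6.55 = 1.68.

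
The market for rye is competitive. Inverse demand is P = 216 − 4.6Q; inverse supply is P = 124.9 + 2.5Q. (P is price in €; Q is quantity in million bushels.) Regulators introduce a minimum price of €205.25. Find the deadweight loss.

Competitive equilibrium: 216 − 4.6Q = 124.9 + 2.5Q → Q* = 12.831, P* = 156.9775.
At the floor P = 205.25, quantity demanded = (216 − 205.25)/4.6 = 2.337.
Sellers' marginal cost at Q' = 2.337: 124.9 + 2.5·2.337 = 130.7425.
ΔQ = 12.831 − 2.337 = 10.494; wedge = 205.25 − 130.7425 = 74.5075.
Welfare loss = ½ × 10.494 × 74.5075 = €390.94 million.

€390.94 million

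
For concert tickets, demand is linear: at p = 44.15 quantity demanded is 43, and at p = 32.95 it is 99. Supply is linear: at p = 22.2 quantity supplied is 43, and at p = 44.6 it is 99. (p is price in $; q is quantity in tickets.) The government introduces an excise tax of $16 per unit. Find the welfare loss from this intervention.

Demand slope = (32.95 − 44.15)/(99 − 43) = −0.2, so p = 52.75 − 0.2q.
Supply slope = (44.6 − 22.2)/(99 − 43) = 0.4, so p = 5 + 0.4q.
Competitive equilibrium: 52.75 − 0.2q = 5 + 0.4q → q* = 79.5833, p* = 36.8333.
With the tax, the buyer price exceeds the seller price by 16: (52.75 − 0.2q) − (5 + 0.4q) = 16 → q' = 52.9167.
Δq = 79.5833 − 52.9167 = 26.6666; the wedge equals the tax, 16.
DWL = ½ × 26.6666 × 16 = $213.33.

$213.33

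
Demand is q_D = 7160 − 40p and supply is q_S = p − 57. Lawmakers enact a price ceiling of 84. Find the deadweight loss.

In inverse form: demand p = 179 − 0.025q, supply p = 57 + q.
Competitive equilibrium: 179 − 0.025q = 57 + q → q* = 119.0244, p* = 176.0244.
At the ceiling p = 84, quantity supplied = (84 − 57)/1 = 27.
Willingness to pay at q' = 27: 179 − 0.025·27 = 178.325.
Δq = 119.0244 − 27 = 92.0244; wedge = 178.325 − 84 = 94.325.
Welfare loss = ½ × 92.0244 × 94.325 = 4340.10.

4340.10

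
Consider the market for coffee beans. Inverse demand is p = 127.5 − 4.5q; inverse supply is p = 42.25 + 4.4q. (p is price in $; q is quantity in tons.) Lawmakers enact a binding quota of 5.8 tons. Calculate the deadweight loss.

Competitive equilibrium: 127.5 − 4.5q = 42.25 + 4.4q → q* = 9.5787, p* = 84.3961.
At q = 5.8: demand price = 127.5 − 4.5·5.8 = 101.4; supply price = 42.25 + 4.4·5.8 = 67.77.
Δq = 9.5787 − 5.8 = 3.7787; wedge = 101.4 − 67.77 = 33.63.
Welfare loss = ½ × 3.7787 × 33.63 = $63.54.

$63.54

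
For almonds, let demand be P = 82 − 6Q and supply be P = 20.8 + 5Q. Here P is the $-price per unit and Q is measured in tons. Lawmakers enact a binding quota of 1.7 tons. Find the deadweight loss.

Competitive equilibrium: 82 − 6Q = 20.8 + 5Q → Q* = 5.5636, P* = 48.6182.
At Q = 1.7: demand price = 82 − 6·1.7 = 71.8; supply price = 20.8 + 5·1.7 = 29.3.
ΔQ = 5.5636 − 1.7 = 3.8636; wedge = 71.8 − 29.3 = 42.5.
The triangle = ½ × 3.8636 × 42.5 = $82.10.

$82.10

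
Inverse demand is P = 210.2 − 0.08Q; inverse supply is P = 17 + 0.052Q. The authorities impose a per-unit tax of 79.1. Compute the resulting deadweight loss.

Competitive equilibrium: 210.2 − 0.08Q = 17 + 0.052Q → Q* = 1463.6364, P* = 93.1091.
With the tax, the buyer price exceeds the seller price by 79.1: (210.2 − 0.08Q) − (17 + 0.052Q) = 79.1 → Q' = 864.3939.
ΔQ = 1463.6364 − 864.3939 = 599.2425; the wedge equals the tax, 79.1.
Deadweight loss = ½ × 599.2425 × 79.1 = 23700.04.

23700.04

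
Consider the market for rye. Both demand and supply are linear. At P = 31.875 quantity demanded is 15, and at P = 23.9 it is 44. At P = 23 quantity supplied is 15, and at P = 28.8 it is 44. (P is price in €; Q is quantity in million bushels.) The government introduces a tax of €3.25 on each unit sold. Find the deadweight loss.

Demand slope = (23.9 − 31.875)/(44 − 15) = −0.275, so P = 36 − 0.275Q.
Supply slope = (28.8 − 23)/(44 − 15) = 0.2, so P = 20 + 0.2Q.
Competitive equilibrium: 36 − 0.275Q = 20 + 0.2Q → Q* = 33.6842, P* = 26.7368.
With the tax, the buyer price exceeds the seller price by 3.25: (36 − 0.275Q) − (20 + 0.2Q) = 3.25 → Q' = 26.8421.
ΔQ = 33.6842 − 26.8421 = 6.8421; the wedge equals the tax, 3.25.
The triangle = ½ × 6.8421 × 3.25 = €11.12 million.

€11.12 million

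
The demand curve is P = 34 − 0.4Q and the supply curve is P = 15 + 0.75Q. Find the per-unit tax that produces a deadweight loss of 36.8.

Competitive equilibrium: 34 − 0.4Q = 15 + 0.75Q → Q* = 16.5217, P* = 27.3913.
A tax t gives ΔQ = t/1.15 and wedge t, so DWL = t²/2.3.
t²/2.3 = 36.8 → t² = 84.64 → t = 9.2.

9.2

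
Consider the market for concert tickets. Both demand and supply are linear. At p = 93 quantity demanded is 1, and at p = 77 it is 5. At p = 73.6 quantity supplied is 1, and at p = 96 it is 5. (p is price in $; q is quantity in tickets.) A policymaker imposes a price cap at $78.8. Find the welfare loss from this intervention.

Demand slope = (77 − 93)/(5 − 1) = −4, so p = 97 − 4q.
Supply slope = (96 − 73.6)/(5 − 1) = 5.6, so p = 68 + 5.6q.
Competitive equilibrium: 97 − 4q = 68 + 5.6q → q* = 3.0208, p* = 84.9167.
At the ceiling p = 78.8, quantity supplied = (78.8 − 68)/5.6 = 1.9286.
Willingness to pay at q' = 1.9286: 97 − 4·1.9286 = 89.2856.
Δq = 3.0208 − 1.9286 = 1.0922; wedge = 89.2856 − 78.8 = 10.4856.
Welfare loss = ½ × 1.0922 × 10.4856 = $5.73.

$5.73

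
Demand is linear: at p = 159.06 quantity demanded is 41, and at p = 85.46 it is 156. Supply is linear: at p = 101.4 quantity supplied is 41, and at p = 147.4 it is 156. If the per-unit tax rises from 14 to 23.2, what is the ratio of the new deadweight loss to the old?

2.746

Demand slope = (85.46 − 159.06)/(156 − 41) = −0.64, so p = 185.3 − 0.64q.
Supply slope = (147.4 − 101.4)/(156 − 41) = 0.4, so p = 85 + 0.4q.
Competitive equilibrium: 185.3 − 0.64q = 85 + 0.4q → q* = 96.4423, p* = 123.5769.
For a per-unit tax t: Δq = t/1.04, so DWL = ½·t·(t/1.04) = t²/2.08.
At t = 14: DWL = 94.231. At t = 23.2: DWL = 258.769.
Ratio = (23.2/14)² = 2.746.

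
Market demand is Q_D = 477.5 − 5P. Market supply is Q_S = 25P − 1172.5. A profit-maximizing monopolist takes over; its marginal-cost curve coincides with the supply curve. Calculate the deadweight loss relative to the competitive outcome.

1016.68

In inverse form: demand P = 95.5 − 0.2Q, supply P = 46.9 + 0.04Q.
Competitive equilibrium: 95.5 − 0.2Q = 46.9 + 0.04Q → Q* = 202.5, P* = 55.
Marginal revenue: MR = 95.5 − 0.4Q. Set MR = MC: 95.5 − 0.4Q = 46.9 + 0.04Q → Q_m = 110.4545.
Price P_m = 95.5 − 0.2·110.4545 = 73.4091; MC(Q_m) = 46.9 + 0.04·110.4545 = 51.3182.
Competitive Q* = 202.5, so ΔQ = 92.0455; wedge = 73.4091 − 51.3182 = 22.0909.
DWL = ½ × 92.0455 × 22.0909 = 1016.68.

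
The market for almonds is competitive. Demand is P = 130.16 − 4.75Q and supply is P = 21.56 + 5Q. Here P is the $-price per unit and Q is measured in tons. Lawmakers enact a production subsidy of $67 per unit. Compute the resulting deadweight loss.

Competitive equilibrium: 130.16 − 4.75Q = 21.56 + 5Q → Q* = 11.1385, P* = 77.2523.
The subsidy lowers effective supply by 67: P = 5Q − 45.44.
New quantity: 130.16 − 4.75Q = 5Q − 45.44 → Q' = 18.0103.
Overproduction ΔQ = 18.0103 − 11.1385 = 6.8718; wedge = subsidy = 67.
DWL = ½ × 6.8718 × 67 = $230.21.

$230.21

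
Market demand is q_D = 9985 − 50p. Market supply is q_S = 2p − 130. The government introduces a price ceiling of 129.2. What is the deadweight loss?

In inverse form: demand p = 199.7 − 0.02q, supply p = 65 + 0.5q.
Competitive equilibrium: 199.7 − 0.02q = 65 + 0.5q → q* = 259.0385, p* = 194.5192.
At the ceiling p = 129.2, quantity supplied = (129.2 − 65)/0.5 = 128.4.
Willingness to pay at q' = 128.4: 199.7 − 0.02·128.4 = 197.132.
Δq = 259.0385 − 128.4 = 130.6385; wedge = 197.132 − 129.2 = 67.932.
The triangle = ½ × 130.6385 × 67.932 = 4437.27.

4437.27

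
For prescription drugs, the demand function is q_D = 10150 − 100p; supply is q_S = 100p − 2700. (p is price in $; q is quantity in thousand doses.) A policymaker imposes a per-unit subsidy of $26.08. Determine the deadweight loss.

$17004.16 thousand

In inverse form: demand p = 101.5 − 0.01q, supply p = 27 + 0.01q.
Competitive equilibrium: 101.5 − 0.01q = 27 + 0.01q → q* = 3725, p* = 64.25.
The subsidy lowers effective supply by 26.08: p = 0.92 + 0.01q.
New quantity: 101.5 − 0.01q = 0.92 + 0.01q → q' = 5029.
Overproduction Δq = 5029 − 3725 = 1304; wedge = subsidy = 26.08.
The triangle = ½ × 1304 × 26.08 = $17004.16 thousand.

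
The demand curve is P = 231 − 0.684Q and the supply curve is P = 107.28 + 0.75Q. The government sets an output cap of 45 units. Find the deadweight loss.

1221.57

Competitive equilibrium: 231 − 0.684Q = 107.28 + 0.75Q → Q* = 86.2762, P* = 171.9871.
At Q = 45: demand price = 231 − 0.684·45 = 200.22; supply price = 107.28 + 0.75·45 = 141.03.
ΔQ = 86.2762 − 45 = 41.2762; wedge = 200.22 − 141.03 = 59.19.
Deadweight loss = ½ × 41.2762 × 59.19 = 1221.57.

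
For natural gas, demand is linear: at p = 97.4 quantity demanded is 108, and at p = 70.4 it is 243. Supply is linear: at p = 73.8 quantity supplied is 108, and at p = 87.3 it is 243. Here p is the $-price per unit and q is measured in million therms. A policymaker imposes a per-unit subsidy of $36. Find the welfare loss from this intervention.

Demand slope = (70.4 − 97.4)/(243 − 108) = −0.2, so p = 119 − 0.2q.
Supply slope = (87.3 − 73.8)/(243 − 108) = 0.1, so p = 63 + 0.1q.
Competitive equilibrium: 119 − 0.2q = 63 + 0.1q → q* = 186.6667, p* = 81.6667.
The subsidy lowers effective supply by 36: p = 27 + 0.1q.
New quantity: 119 − 0.2q = 27 + 0.1q → q' = 306.6667.
Overproduction Δq = 306.6667 − 186.6667 = 120; wedge = subsidy = 36.
The triangle = ½ × 120 × 36 = $2160 million.

$2160 million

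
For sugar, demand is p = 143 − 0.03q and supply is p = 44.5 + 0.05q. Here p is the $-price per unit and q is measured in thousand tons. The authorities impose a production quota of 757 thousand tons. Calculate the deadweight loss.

Competitive equilibrium: 143 − 0.03q = 44.5 + 0.05q → q* = 1231.25, p* = 106.0625.
At q = 757: demand price = 143 − 0.03·757 = 120.29; supply price = 44.5 + 0.05·757 = 82.35.
Δq = 1231.25 − 757 = 474.25; wedge = 120.29 − 82.35 = 37.94.
The triangle = ½ × 474.25 × 37.94 = $8996.52 thousand.

$8996.52 thousand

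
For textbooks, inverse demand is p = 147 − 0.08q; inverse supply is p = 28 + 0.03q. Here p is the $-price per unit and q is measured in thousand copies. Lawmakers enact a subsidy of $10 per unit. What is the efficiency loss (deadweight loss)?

Competitive equilibrium: 147 − 0.08q = 28 + 0.03q → q* = 1081.8182, p* = 60.4545.
The subsidy lowers effective supply by 10: p = 18 + 0.03q.
New quantity: 147 − 0.08q = 18 + 0.03q → q' = 1172.7273.
Overproduction Δq = 1172.7273 − 1081.8182 = 90.9091; wedge = subsidy = 10.
Welfare loss = ½ × 90.9091 × 10 = $454.55 thousand.

$454.55 thousand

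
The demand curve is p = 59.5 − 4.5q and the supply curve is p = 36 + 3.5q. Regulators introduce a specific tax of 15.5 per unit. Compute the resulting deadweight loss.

Competitive equilibrium: 59.5 − 4.5q = 36 + 3.5q → q* = 2.9375, p* = 46.2813.
With the tax, the buyer price exceeds the seller price by 15.5: (59.5 − 4.5q) − (36 + 3.5q) = 15.5 → q' = 1.
Δq = 2.9375 − 1 = 1.9375; the wedge equals the tax, 15.5.
Deadweight loss = ½ × 1.9375 × 15.5 = 15.02.

15.02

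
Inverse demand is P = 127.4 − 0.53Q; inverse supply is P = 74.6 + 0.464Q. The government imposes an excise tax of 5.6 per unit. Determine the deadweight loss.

15.77

Competitive equilibrium: 127.4 − 0.53Q = 74.6 + 0.464Q → Q* = 53.1187, P* = 99.2471.
With the tax, the buyer price exceeds the seller price by 5.6: (127.4 − 0.53Q) − (74.6 + 0.464Q) = 5.6 → Q' = 47.4849.
ΔQ = 53.1187 − 47.4849 = 5.6338; the wedge equals the tax, 5.6.
Deadweight loss = ½ × 5.6338 × 5.6 = 15.77.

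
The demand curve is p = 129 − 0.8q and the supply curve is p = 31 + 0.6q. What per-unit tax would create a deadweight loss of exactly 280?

28

Competitive equilibrium: 129 − 0.8q = 31 + 0.6q → q* = 70, p* = 73.
A tax t gives Δq = t/1.4 and wedge t, so DWL = t²/2.8.
t²/2.8 = 280 → t² = 784 → t = 28.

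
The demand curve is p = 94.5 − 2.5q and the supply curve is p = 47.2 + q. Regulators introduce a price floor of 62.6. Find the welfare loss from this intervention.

Competitive equilibrium: 94.5 − 2.5q = 47.2 + q → q* = 13.5143, p* = 60.7143.
At the floor p = 62.6, quantity demanded = (94.5 − 62.6)/2.5 = 12.76.
Sellers' marginal cost at q' = 12.76: 47.2 + 1·12.76 = 59.96.
Δq = 13.5143 − 12.76 = 0.7543; wedge = 62.6 − 59.96 = 2.64.
The triangle = ½ × 0.7543 × 2.64 = 1.

1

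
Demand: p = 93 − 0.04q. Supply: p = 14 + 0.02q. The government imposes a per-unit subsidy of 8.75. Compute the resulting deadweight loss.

Competitive equilibrium: 93 − 0.04q = 14 + 0.02q → q* = 1316.6667, p* = 40.3333.
The subsidy lowers effective supply by 8.75: p = 5.25 + 0.02q.
New quantity: 93 − 0.04q = 5.25 + 0.02q → q' = 1462.5.
Overproduction Δq = 1462.5 − 1316.6667 = 145.8333; wedge = subsidy = 8.75.
DWL = ½ × 145.8333 × 8.75 = 638.02.

638.02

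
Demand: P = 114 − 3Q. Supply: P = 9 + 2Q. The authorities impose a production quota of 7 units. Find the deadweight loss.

490

Competitive equilibrium: 114 − 3Q = 9 + 2Q → Q* = 21, P* = 51.
At Q = 7: demand price = 114 − 3·7 = 93; supply price = 9 + 2·7 = 23.
ΔQ = 21 − 7 = 14; wedge = 93 − 23 = 70.
Deadweight loss = ½ × 14 × 70 = 490.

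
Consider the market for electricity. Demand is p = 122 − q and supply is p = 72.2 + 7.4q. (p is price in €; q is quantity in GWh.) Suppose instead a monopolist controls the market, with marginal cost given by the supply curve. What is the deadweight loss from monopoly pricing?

€1.67

Competitive equilibrium: 122 − q = 72.2 + 7.4q → q* = 5.9286, p* = 116.0714.
Marginal revenue: MR = 122 − 2q. Set MR = MC: 122 − 2q = 72.2 + 7.4q → q_m = 5.2979.
Price p_m = 122 − 1·5.2979 = 116.7021; MC(q_m) = 72.2 + 7.4·5.2979 = 111.4045.
Competitive q* = 5.9286, so Δq = 0.6307; wedge = 116.7021 − 111.4045 = 5.2976.
The triangle = ½ × 0.6307 × 5.2976 = €1.67.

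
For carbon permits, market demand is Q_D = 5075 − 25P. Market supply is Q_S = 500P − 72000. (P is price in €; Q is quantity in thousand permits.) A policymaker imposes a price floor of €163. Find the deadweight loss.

In inverse form: demand P = 203 − 0.04Q, supply P = 144 + 0.002Q.
Competitive equilibrium: 203 − 0.04Q = 144 + 0.002Q → Q* = 1404.7619, P* = 146.8095.
At the floor P = 163, quantity demanded = (203 − 163)/0.04 = 1000.
Sellers' marginal cost at Q' = 1000: 144 + 0.002·1000 = 146.
ΔQ = 1404.7619 − 1000 = 404.7619; wedge = 163 − 146 = 17.
The triangle = ½ × 404.7619 × 17 = €3440.48 thousand.

€3440.48 thousand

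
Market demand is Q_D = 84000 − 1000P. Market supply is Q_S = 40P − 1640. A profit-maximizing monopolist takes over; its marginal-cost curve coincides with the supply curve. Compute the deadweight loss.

In inverse form: demand P = 84 − 0.001Q, supply P = 41 + 0.025Q.
Competitive equilibrium: 84 − 0.001Q = 41 + 0.025Q → Q* = 1653.8462, P* = 82.3462.
Marginal revenue: MR = 84 − 0.002Q. Set MR = MC: 84 − 0.002Q = 41 + 0.025Q → Q_m = 1592.5926.
Price P_m = 84 − 0.001·1592.5926 = 82.4074; MC(Q_m) = 41 + 0.025·1592.5926 = 80.8148.
Competitive Q* = 1653.8462, so ΔQ = 61.2536; wedge = 82.4074 − 80.8148 = 1.5926.
DWL = ½ × 61.2536 × 1.5926 = 48.78.

48.78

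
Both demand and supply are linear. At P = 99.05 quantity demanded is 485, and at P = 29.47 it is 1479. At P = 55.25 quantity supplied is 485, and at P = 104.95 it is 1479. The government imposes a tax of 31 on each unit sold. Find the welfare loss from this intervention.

4004.17

Demand slope = (29.47 − 99.05)/(1479 − 485) = −0.07, so P = 133 − 0.07Q.
Supply slope = (104.95 − 55.25)/(1479 − 485) = 0.05, so P = 31 + 0.05Q.
Competitive equilibrium: 133 − 0.07Q = 31 + 0.05Q → Q* = 850, P* = 73.5.
With the tax, the buyer price exceeds the seller price by 31: (133 − 0.07Q) − (31 + 0.05Q) = 31 → Q' = 591.6667.
ΔQ = 850 − 591.6667 = 258.3333; the wedge equals the tax, 31.
Welfare loss = ½ × 258.3333 × 31 = 4004.17.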